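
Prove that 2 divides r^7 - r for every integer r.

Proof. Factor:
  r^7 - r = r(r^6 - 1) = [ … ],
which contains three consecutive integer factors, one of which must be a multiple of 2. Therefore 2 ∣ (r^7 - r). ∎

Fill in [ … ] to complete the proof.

r^6 - 1 = (r^2 - 1)(r^4 + r^2 + 1), and r^2 - 1 = (r-1)(r+1).
So r(r^6 - 1) = (r - 1)r(r + 1)(r^4 + r^2 + 1).

(r - 1)r(r + 1)(r^4 + r^2 + 1)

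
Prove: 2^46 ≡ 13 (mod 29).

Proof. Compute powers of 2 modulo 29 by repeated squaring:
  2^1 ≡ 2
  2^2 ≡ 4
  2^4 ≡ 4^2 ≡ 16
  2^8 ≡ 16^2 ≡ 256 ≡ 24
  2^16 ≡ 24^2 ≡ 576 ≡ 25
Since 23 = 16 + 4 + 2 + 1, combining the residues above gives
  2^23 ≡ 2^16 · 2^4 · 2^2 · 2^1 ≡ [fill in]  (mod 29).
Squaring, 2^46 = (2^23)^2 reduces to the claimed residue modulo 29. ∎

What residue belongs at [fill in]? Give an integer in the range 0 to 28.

2^16 · 2^4 · 2^2 · 2^1 ≡ 25 · 16 · 4 · 2 = 3200.
3200 mod 29 = 10, so 2^23 ≡ 10 (mod 29).

10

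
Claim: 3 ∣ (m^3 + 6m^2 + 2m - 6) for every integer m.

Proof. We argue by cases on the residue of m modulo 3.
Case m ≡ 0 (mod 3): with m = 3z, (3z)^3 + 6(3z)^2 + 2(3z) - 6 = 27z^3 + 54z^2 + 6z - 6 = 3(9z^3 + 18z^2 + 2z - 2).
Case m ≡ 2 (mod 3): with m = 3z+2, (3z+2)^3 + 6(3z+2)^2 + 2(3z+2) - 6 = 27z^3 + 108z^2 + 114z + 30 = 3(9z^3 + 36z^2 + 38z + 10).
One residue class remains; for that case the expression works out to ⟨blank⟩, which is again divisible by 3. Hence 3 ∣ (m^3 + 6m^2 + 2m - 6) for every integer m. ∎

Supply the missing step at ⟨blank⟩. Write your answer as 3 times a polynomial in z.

3(9z^3 + 27z^2 + 17z + 1)

The residues treated are {0, 2}, so the missing case is m ≡ 1 (mod 3); write m = 3z+1.
Then (3z+1)^3 + 6(3z+1)^2 + 2(3z+1) - 6 = 27z^3 + 81z^2 + 51z + 3 = 3(9z^3 + 27z^2 + 17z + 1).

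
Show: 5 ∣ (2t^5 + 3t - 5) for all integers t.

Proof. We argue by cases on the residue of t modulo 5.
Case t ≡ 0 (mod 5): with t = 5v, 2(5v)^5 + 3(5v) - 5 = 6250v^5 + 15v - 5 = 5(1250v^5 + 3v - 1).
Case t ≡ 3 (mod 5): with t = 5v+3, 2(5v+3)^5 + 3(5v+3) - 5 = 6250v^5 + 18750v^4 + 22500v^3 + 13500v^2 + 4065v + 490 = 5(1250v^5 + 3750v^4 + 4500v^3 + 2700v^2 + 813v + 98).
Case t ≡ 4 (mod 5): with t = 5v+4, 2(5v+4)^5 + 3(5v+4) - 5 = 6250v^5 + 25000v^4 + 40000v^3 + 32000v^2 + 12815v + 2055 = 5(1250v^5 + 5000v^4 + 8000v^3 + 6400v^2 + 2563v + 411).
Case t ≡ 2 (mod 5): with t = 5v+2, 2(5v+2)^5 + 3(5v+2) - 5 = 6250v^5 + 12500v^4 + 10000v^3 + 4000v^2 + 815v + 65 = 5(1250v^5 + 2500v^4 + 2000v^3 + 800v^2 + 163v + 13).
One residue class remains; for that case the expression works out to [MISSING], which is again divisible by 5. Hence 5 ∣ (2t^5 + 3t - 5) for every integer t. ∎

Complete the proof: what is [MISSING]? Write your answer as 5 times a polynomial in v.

The residues treated are {0, 3, 4, 2}, so the missing case is t ≡ 1 (mod 5); write t = 5v+1.
Then 2(5v+1)^5 + 3(5v+1) - 5 = 6250v^5 + 6250v^4 + 2500v^3 + 500v^2 + 65v = 5(1250v^5 + 1250v^4 + 500v^3 + 100v^2 + 13v).

5(1250v^5 + 1250v^4 + 500v^3 + 100v^2 + 13v)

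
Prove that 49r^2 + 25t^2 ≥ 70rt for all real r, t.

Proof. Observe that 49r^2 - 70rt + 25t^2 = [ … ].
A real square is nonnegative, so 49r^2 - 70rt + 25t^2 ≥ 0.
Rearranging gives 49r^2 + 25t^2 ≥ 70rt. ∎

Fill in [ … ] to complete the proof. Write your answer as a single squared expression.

(7r - 5t)^2

The leading and trailing coefficients are 7^2 and 5^2, and 70 = 2·7·5, so the trinomial is (7r - 5t)^2.
Hence 49r^2 - 70rt + 25t^2 ≥ 0.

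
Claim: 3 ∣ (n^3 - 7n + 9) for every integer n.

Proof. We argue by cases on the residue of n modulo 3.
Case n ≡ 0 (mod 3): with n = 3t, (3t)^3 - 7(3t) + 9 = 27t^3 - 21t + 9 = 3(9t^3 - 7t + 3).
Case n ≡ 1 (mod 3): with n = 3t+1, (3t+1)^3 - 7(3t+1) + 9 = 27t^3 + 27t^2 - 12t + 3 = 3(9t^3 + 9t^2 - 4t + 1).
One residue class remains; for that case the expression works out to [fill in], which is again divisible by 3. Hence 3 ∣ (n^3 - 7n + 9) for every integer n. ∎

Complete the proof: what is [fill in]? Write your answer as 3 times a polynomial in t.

Only n ≡ 2 (mod 3) is unaccounted for. Put n = 3t+2:
(3t+2)^3 - 7(3t+2) + 9 expands to 27t^3 + 54t^2 + 15t + 3,
and factoring out 3 leaves 3(9t^3 + 18t^2 + 5t + 1).

3(9t^3 + 18t^2 + 5t + 1)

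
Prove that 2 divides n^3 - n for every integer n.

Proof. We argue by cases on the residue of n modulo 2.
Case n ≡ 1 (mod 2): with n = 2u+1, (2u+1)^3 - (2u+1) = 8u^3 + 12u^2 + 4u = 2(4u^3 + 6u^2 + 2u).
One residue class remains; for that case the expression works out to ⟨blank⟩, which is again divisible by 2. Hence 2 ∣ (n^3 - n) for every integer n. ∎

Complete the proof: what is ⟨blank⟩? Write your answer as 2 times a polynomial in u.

The residues treated are {1}, so the missing case is n ≡ 0 (mod 2); write n = 2u.
Then (2u)^3 - (2u) = 8u^3 - 2u = 2(4u^3 - u).

2(4u^3 - u)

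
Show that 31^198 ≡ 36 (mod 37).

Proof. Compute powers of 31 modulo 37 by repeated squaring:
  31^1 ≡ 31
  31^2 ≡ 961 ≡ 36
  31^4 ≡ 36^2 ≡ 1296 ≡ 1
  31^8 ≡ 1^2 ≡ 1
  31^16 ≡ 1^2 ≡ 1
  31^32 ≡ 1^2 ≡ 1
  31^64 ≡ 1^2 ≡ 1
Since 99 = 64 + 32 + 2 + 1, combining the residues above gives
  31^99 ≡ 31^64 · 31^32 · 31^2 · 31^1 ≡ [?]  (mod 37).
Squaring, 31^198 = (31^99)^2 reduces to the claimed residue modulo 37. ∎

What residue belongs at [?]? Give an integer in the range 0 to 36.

6

31^64 · 31^32 · 31^2 · 31^1 ≡ 1 · 1 · 36 · 31 = 1116.
1116 mod 37 = 6, so 31^99 ≡ 6 (mod 37).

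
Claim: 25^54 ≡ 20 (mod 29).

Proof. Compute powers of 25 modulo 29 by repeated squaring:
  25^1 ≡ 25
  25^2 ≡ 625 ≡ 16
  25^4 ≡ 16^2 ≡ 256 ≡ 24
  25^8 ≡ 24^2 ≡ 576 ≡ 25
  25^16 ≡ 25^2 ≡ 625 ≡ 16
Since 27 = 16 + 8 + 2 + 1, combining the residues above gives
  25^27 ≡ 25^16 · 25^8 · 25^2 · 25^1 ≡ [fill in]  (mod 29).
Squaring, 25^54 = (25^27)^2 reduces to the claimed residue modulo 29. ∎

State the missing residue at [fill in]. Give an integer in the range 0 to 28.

25^16 · 25^8 · 25^2 · 25^1 ≡ 16 · 25 · 16 · 25 = 160000.
160000 mod 29 = 7, so 25^27 ≡ 7 (mod 29).

7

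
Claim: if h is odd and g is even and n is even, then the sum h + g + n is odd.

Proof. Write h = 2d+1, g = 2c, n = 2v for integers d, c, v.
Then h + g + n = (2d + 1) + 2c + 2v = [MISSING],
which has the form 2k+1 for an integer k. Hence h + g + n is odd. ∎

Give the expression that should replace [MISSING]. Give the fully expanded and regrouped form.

2(c + d + v) + 1

(2d + 1) + 2c + 2v = 2c + 2d + 2v + 1
= 2(c + d + v) + 1.
Since c + d + v is an integer, the sum is of the form 2k+1 for an integer k.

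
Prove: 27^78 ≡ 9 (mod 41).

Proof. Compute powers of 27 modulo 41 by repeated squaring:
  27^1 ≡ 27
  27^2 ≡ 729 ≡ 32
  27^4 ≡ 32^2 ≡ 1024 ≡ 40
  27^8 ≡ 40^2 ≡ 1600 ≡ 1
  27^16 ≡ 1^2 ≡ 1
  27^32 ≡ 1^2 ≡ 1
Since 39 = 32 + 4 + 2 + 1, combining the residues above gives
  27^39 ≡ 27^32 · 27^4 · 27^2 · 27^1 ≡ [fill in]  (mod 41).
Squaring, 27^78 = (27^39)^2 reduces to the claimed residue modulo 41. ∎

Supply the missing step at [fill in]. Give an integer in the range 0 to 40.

Multiply the listed residues: 1 · 40 · 32 · 27 = 40 → 1280 → 34560.
Reducing modulo 41: 34560 = 842·41 + 38, so 27^39 ≡ 38.

38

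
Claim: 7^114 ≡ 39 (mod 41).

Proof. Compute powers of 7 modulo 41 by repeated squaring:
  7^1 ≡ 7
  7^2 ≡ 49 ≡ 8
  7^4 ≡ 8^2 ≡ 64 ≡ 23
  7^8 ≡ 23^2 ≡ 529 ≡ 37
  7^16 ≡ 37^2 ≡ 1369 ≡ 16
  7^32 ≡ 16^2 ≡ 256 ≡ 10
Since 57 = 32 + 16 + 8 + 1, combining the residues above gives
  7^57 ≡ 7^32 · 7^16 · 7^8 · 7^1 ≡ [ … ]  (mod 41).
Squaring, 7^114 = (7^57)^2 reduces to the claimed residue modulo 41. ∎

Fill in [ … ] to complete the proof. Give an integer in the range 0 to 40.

30

Multiply the listed residues: 10 · 16 · 37 · 7 = 160 → 5920 → 41440.
Reducing modulo 41: 41440 = 1010·41 + 30, so 7^57 ≡ 30.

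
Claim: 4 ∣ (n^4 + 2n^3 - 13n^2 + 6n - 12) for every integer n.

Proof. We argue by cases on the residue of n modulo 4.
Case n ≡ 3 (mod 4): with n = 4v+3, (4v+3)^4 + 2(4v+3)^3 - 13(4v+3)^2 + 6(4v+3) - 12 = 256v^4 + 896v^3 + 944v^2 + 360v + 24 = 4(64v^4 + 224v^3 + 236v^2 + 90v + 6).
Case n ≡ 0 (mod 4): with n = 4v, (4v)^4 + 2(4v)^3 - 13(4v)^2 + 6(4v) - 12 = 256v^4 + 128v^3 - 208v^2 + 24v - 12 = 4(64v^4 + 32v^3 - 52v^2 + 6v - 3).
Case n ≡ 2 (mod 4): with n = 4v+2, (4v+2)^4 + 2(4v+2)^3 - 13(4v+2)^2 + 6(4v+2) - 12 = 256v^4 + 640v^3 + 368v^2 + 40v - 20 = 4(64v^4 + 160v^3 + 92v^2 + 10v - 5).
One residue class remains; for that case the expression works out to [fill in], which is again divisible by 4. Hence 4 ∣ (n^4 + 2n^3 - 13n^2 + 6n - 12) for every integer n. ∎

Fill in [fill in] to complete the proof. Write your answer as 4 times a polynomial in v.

Only n ≡ 1 (mod 4) is unaccounted for. Put n = 4v+1:
(4v+1)^4 + 2(4v+1)^3 - 13(4v+1)^2 + 6(4v+1) - 12 expands to 256v^4 + 384v^3 - 16v^2 - 40v - 16,
and factoring out 4 leaves 4(64v^4 + 96v^3 - 4v^2 - 10v - 4).

4(64v^4 + 96v^3 - 4v^2 - 10v - 4)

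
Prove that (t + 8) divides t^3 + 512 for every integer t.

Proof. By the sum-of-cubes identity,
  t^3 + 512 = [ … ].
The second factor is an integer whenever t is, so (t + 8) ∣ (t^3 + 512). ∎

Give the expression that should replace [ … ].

Polynomial division of t^3 + 512 by t + 8 leaves remainder 0 and quotient t^2 - 8t + 64.
Hence t^3 + 512 = (t + 8)(t^2 - 8t + 64).

(t + 8)(t^2 - 8t + 64)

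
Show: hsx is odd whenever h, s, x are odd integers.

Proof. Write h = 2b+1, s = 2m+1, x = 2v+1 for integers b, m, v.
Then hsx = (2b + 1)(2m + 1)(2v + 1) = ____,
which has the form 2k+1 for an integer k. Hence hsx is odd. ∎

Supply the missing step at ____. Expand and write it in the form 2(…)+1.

(2b + 1)(2m + 1)(2v + 1) = 8bmv + 4bm + 4bv + 2b + 4mv + 2m + 2v + 1
= 2(4bmv + 2bm + 2bv + b + 2mv + m + v) + 1.
Since 4bmv + 2bm + 2bv + b + 2mv + m + v is an integer, the product is of the form 2k+1 for an integer k.

2(4bmv + 2bm + 2bv + b + 2mv + m + v) + 1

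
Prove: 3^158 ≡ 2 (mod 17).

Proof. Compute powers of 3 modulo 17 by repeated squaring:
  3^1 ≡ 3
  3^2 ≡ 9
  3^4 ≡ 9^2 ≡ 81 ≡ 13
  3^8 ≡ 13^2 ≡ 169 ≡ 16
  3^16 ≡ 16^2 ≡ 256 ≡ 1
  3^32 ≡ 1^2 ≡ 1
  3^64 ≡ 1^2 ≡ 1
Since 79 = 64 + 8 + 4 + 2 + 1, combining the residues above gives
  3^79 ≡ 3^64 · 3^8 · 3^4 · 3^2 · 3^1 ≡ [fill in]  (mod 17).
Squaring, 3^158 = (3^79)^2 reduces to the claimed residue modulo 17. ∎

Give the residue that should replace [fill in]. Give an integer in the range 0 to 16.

Multiply the listed residues: 1 · 16 · 13 · 9 · 3 = 16 → 208 → 1872 → 5616.
Reducing modulo 17: 5616 = 330·17 + 6, so 3^79 ≡ 6.

6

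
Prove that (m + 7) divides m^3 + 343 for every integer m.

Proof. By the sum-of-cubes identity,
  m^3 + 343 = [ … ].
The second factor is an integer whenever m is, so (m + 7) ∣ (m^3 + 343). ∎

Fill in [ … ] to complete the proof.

(m + 7)(m^2 - 7m + 49)

a^3 + b^3 = (a + b)(a^2 - ab + b^2). With a = m, b = 7:
m^3 + 343 = (m + 7)(m^2 - 7m + 49).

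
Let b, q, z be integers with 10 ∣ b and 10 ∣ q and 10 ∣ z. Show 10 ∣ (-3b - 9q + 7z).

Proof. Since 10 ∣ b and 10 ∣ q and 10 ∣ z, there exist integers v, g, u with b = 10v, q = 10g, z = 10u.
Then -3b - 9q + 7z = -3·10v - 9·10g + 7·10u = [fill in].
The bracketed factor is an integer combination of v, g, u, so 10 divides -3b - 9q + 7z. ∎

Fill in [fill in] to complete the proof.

10(-9g + 7u - 3v)

Each term has a factor of 10: -3·10v - 9·10g + 7·10u = 10·(-9g + 7u - 3v).
Since -9g + 7u - 3v is an integer, 10 ∣ (-3b - 9q + 7z).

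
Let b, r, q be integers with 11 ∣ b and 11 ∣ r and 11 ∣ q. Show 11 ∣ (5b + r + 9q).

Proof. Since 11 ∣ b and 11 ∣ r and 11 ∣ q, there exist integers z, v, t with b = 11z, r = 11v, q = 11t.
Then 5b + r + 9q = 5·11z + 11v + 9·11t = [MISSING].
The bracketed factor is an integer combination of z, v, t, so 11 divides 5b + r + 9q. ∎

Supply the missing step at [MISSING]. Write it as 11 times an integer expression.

11(9t + v + 5z)

Each term has a factor of 11: 5·11z + 11v + 9·11t = 11·(9t + v + 5z).
Since 9t + v + 5z is an integer, 11 ∣ (5b + r + 9q).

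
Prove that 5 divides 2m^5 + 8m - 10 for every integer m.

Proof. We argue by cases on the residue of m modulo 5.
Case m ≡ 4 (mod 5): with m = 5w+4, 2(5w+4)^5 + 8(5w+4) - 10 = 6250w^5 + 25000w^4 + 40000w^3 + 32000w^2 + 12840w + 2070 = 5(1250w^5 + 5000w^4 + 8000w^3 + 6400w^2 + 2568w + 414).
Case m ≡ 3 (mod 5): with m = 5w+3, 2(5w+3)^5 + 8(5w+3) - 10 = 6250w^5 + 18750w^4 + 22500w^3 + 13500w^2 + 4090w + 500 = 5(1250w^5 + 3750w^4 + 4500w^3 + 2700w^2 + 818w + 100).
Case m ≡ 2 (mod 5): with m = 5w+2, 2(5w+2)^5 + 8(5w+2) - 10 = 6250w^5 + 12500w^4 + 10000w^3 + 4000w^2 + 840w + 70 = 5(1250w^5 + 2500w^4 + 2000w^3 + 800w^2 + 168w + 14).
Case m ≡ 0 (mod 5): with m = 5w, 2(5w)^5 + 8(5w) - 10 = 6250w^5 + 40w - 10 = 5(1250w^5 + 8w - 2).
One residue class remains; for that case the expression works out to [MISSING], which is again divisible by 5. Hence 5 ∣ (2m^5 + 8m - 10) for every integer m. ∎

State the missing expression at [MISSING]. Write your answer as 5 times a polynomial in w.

5(1250w^5 + 1250w^4 + 500w^3 + 100w^2 + 18w)

Only m ≡ 1 (mod 5) is unaccounted for. Put m = 5w+1:
2(5w+1)^5 + 8(5w+1) - 10 expands to 6250w^5 + 6250w^4 + 2500w^3 + 500w^2 + 90w,
and factoring out 5 leaves 5(1250w^5 + 1250w^4 + 500w^3 + 100w^2 + 18w).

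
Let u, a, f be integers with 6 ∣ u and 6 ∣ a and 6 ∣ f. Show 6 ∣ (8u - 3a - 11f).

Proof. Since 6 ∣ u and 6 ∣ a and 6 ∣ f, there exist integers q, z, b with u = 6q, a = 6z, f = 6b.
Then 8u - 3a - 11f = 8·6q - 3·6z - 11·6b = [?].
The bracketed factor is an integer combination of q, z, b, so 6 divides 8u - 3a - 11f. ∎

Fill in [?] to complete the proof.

6(-11b + 8q - 3z)

Each term has a factor of 6: 8·6q - 3·6z - 11·6b = 6·(-11b + 8q - 3z).
Since -11b + 8q - 3z is an integer, 6 ∣ (8u - 3a - 11f).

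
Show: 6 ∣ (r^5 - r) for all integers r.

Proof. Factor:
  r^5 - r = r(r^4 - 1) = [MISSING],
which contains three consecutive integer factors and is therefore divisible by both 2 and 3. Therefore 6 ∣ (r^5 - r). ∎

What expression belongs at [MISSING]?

r^4 - 1 = (r^2 - 1)(r^2 + 1), and r^2 - 1 = (r-1)(r+1).
So r(r^4 - 1) = (r - 1)r(r + 1)(r^2 + 1).

(r - 1)r(r + 1)(r^2 + 1)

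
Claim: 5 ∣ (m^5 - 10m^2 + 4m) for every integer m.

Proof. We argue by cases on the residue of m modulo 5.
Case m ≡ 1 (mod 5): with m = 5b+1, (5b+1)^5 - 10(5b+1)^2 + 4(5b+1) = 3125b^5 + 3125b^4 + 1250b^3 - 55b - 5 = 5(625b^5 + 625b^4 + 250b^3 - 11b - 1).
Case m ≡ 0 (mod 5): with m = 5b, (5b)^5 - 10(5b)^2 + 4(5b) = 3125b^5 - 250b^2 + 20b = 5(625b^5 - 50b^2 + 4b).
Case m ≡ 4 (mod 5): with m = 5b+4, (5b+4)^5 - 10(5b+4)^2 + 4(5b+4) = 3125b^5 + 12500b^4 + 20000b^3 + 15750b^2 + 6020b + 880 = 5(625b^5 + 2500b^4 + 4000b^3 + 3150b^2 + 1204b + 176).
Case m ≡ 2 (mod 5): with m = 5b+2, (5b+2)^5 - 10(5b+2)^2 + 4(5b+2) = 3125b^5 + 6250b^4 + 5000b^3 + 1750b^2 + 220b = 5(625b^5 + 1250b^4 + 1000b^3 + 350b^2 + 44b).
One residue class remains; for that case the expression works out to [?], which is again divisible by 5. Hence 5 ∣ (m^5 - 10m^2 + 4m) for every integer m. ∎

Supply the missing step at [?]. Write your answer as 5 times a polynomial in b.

The residues treated are {1, 0, 4, 2}, so the missing case is m ≡ 3 (mod 5); write m = 5b+3.
Then (5b+3)^5 - 10(5b+3)^2 + 4(5b+3) = 3125b^5 + 9375b^4 + 11250b^3 + 6500b^2 + 1745b + 165 = 5(625b^5 + 1875b^4 + 2250b^3 + 1300b^2 + 349b + 33).

5(625b^5 + 1875b^4 + 2250b^3 + 1300b^2 + 349b + 33)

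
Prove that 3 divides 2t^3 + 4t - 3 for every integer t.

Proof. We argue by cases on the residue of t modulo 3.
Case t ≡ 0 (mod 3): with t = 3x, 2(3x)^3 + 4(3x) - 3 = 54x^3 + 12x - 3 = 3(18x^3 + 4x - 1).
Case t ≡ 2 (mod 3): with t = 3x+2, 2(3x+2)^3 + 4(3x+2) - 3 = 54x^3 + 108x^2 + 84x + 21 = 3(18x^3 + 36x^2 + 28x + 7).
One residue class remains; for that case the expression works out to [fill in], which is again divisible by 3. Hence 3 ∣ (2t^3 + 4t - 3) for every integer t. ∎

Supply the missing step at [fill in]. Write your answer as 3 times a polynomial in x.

Only t ≡ 1 (mod 3) is unaccounted for. Put t = 3x+1:
2(3x+1)^3 + 4(3x+1) - 3 expands to 54x^3 + 54x^2 + 30x + 3,
and factoring out 3 leaves 3(18x^3 + 18x^2 + 10x + 1).

3(18x^3 + 18x^2 + 10x + 1)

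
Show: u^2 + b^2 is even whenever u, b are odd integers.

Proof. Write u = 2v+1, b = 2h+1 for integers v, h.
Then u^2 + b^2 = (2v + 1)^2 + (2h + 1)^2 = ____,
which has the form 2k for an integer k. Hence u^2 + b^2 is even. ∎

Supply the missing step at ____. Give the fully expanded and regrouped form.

(2v + 1)^2 + (2h + 1)^2 = 4h^2 + 4h + 4v^2 + 4v + 2
= 2(2h^2 + 2h + 2v^2 + 2v + 1).
Since 2h^2 + 2h + 2v^2 + 2v + 1 is an integer, the sum of squares is of the form 2k for an integer k.

2(2h^2 + 2h + 2v^2 + 2v + 1)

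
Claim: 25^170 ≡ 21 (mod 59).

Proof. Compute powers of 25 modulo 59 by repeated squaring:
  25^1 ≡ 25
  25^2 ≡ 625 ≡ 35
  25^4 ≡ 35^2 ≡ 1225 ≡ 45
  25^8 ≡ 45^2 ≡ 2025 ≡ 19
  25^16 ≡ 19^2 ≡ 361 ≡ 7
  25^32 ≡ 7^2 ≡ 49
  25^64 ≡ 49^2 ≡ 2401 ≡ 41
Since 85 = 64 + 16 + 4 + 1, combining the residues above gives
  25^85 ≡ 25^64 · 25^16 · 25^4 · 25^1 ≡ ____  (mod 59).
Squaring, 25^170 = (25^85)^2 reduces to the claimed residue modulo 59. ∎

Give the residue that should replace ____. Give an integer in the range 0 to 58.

25^64 · 25^16 · 25^4 · 25^1 ≡ 41 · 7 · 45 · 25 = 322875.
322875 mod 59 = 27, so 25^85 ≡ 27 (mod 59).

27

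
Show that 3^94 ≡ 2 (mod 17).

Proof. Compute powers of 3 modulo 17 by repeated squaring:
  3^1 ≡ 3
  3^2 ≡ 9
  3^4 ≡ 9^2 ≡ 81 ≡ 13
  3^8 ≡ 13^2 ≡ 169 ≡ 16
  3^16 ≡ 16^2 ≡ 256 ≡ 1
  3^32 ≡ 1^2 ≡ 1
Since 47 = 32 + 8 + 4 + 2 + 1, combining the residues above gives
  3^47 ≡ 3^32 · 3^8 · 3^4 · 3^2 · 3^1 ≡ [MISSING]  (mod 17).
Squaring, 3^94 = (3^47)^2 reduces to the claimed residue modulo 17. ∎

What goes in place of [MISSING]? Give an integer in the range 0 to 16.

3^32 · 3^8 · 3^4 · 3^2 · 3^1 ≡ 1 · 16 · 13 · 9 · 3 = 5616.
5616 mod 17 = 6, so 3^47 ≡ 6 (mod 17).

6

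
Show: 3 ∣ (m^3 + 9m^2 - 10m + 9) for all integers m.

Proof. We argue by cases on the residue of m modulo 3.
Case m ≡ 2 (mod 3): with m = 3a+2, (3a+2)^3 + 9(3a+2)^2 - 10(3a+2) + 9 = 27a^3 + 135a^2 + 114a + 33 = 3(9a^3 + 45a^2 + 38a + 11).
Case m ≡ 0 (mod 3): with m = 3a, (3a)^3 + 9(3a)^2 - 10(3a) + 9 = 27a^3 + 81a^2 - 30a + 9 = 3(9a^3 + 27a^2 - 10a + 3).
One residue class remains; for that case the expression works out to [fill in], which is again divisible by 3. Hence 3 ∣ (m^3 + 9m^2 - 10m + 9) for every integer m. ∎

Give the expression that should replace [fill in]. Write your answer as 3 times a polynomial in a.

3(9a^3 + 36a^2 + 11a + 3)

The residues treated are {2, 0}, so the missing case is m ≡ 1 (mod 3); write m = 3a+1.
Then (3a+1)^3 + 9(3a+1)^2 - 10(3a+1) + 9 = 27a^3 + 108a^2 + 33a + 9 = 3(9a^3 + 36a^2 + 11a + 3).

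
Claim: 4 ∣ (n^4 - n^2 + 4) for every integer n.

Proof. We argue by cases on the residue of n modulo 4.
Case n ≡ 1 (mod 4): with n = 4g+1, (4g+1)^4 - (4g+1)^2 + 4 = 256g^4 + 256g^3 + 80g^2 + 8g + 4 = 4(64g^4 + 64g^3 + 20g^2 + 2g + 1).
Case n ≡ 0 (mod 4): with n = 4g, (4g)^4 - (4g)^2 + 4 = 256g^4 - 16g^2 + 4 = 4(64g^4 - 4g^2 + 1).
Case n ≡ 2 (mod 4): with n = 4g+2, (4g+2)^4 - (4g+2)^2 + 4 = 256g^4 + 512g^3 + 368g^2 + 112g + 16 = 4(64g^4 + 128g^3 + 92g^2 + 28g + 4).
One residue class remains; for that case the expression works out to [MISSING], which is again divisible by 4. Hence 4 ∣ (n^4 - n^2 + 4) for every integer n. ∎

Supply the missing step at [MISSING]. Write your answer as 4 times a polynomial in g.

4(64g^4 + 192g^3 + 212g^2 + 102g + 19)

The residues treated are {1, 0, 2}, so the missing case is n ≡ 3 (mod 4); write n = 4g+3.
Then (4g+3)^4 - (4g+3)^2 + 4 = 256g^4 + 768g^3 + 848g^2 + 408g + 76 = 4(64g^4 + 192g^3 + 212g^2 + 102g + 19).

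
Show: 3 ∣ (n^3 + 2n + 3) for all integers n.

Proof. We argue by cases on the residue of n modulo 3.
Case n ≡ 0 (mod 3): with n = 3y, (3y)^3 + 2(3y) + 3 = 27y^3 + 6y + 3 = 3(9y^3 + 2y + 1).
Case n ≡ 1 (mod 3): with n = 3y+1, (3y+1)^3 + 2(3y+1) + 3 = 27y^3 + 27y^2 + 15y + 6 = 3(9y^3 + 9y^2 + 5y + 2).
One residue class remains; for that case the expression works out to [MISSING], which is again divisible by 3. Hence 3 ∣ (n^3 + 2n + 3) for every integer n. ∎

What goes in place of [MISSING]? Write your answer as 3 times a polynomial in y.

Only n ≡ 2 (mod 3) is unaccounted for. Put n = 3y+2:
(3y+2)^3 + 2(3y+2) + 3 expands to 27y^3 + 54y^2 + 42y + 15,
and factoring out 3 leaves 3(9y^3 + 18y^2 + 14y + 5).

3(9y^3 + 18y^2 + 14y + 5)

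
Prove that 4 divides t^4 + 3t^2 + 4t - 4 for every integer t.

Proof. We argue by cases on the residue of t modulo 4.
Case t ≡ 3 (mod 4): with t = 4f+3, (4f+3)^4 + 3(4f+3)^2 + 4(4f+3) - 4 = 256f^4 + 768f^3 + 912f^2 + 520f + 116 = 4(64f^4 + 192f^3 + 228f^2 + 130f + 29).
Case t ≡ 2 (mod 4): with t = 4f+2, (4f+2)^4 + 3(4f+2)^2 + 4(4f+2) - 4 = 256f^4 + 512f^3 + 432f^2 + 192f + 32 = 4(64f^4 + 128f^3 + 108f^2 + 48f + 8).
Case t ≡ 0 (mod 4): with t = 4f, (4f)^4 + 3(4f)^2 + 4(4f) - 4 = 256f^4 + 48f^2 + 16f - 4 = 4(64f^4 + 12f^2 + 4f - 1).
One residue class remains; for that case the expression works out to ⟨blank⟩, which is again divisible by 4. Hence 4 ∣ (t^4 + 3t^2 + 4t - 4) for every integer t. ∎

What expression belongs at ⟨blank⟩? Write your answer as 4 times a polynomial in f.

Only t ≡ 1 (mod 4) is unaccounted for. Put t = 4f+1:
(4f+1)^4 + 3(4f+1)^2 + 4(4f+1) - 4 expands to 256f^4 + 256f^3 + 144f^2 + 56f + 4,
and factoring out 4 leaves 4(64f^4 + 64f^3 + 36f^2 + 14f + 1).

4(64f^4 + 64f^3 + 36f^2 + 14f + 1)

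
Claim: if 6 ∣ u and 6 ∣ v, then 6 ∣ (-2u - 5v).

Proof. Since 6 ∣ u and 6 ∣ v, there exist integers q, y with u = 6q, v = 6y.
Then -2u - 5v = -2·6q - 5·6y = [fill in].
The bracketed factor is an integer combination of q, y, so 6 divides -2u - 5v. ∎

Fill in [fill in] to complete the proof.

6(-2q - 5y)

Each term has a factor of 6: -2·6q - 5·6y = 6·(-2q - 5y).
Since -2q - 5y is an integer, 6 ∣ (-2u - 5v).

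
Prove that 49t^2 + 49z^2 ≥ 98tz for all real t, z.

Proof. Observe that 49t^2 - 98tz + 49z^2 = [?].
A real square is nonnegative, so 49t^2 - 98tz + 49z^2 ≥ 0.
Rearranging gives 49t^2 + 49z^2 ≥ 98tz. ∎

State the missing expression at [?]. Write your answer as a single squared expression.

The leading and trailing coefficients are 7^2 and 7^2, and 98 = 2·7·7, so the trinomial is (7t - 7z)^2.
Hence 49t^2 - 98tz + 49z^2 ≥ 0.

(7t - 7z)^2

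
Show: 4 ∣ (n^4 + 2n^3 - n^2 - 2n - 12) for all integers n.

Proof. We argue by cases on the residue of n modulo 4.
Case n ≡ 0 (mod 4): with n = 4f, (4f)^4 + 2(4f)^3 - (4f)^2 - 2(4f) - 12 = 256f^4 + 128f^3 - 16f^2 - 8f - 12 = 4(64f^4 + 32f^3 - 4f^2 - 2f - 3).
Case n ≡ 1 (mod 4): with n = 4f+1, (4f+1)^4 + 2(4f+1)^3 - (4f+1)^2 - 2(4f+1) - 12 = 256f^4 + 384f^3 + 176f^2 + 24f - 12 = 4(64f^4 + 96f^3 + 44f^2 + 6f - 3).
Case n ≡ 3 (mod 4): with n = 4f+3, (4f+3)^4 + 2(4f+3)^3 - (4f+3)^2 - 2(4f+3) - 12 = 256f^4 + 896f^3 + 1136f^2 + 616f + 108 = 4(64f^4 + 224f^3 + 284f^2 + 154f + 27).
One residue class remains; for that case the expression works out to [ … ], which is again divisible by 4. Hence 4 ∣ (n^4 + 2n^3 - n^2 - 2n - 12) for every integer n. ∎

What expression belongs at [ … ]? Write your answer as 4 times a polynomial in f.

4(64f^4 + 160f^3 + 140f^2 + 50f + 3)

The residues treated are {0, 1, 3}, so the missing case is n ≡ 2 (mod 4); write n = 4f+2.
Then (4f+2)^4 + 2(4f+2)^3 - (4f+2)^2 - 2(4f+2) - 12 = 256f^4 + 640f^3 + 560f^2 + 200f + 12 = 4(64f^4 + 160f^3 + 140f^2 + 50f + 3).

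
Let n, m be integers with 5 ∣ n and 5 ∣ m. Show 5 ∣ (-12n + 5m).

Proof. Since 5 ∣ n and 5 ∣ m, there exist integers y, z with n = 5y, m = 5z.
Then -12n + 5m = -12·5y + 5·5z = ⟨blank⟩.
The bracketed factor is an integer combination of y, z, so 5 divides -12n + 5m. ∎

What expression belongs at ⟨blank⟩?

Each term has a factor of 5: -12·5y + 5·5z = 5·(-12y + 5z).
Since -12y + 5z is an integer, 5 ∣ (-12n + 5m).

5(-12y + 5z)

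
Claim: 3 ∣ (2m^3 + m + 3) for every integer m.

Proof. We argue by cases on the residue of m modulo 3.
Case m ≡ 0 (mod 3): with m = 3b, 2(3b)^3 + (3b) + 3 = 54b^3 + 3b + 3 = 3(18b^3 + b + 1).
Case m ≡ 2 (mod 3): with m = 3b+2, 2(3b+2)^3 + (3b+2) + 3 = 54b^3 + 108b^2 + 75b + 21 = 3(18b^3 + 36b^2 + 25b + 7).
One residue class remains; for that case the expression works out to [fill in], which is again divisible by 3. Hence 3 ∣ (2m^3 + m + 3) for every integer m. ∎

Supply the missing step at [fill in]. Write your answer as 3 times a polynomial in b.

Only m ≡ 1 (mod 3) is unaccounted for. Put m = 3b+1:
2(3b+1)^3 + (3b+1) + 3 expands to 54b^3 + 54b^2 + 21b + 6,
and factoring out 3 leaves 3(18b^3 + 18b^2 + 7b + 2).

3(18b^3 + 18b^2 + 7b + 2)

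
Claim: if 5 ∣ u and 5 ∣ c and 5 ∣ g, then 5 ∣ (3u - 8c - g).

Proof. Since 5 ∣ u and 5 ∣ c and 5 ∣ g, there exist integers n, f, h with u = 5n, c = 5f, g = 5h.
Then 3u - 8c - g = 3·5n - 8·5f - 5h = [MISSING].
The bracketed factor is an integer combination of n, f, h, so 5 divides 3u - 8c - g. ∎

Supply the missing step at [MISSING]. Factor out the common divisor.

Pull the common 5 out of every term: 3·5n - 8·5f - 5h = 5(-8f - h + 3n).
-8f - h + 3n is an integer, which exhibits the divisibility.

5(-8f - h + 3n)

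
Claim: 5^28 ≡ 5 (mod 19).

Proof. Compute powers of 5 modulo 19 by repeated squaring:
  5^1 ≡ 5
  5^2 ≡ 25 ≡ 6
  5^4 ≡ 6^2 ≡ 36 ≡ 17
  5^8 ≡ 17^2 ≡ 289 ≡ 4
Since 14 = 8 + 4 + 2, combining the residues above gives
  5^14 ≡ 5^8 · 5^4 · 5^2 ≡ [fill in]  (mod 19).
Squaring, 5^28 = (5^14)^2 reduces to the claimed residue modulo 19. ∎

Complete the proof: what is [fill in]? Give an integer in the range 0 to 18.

9

Multiply the listed residues: 4 · 17 · 6 = 68 → 408.
Reducing modulo 19: 408 = 21·19 + 9, so 5^14 ≡ 9.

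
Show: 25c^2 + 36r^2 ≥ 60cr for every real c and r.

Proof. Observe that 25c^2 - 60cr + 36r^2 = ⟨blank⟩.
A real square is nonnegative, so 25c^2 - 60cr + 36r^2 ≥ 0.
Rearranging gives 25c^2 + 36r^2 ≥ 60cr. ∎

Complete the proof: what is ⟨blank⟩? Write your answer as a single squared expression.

(5c - 6r)^2

25c^2 - 60cr + 36r^2 is a perfect-square trinomial: the outer terms are (5c)^2 and (6r)^2, and the cross term is -2·5c·6r.
So 25c^2 - 60cr + 36r^2 = (5c - 6r)^2 ≥ 0.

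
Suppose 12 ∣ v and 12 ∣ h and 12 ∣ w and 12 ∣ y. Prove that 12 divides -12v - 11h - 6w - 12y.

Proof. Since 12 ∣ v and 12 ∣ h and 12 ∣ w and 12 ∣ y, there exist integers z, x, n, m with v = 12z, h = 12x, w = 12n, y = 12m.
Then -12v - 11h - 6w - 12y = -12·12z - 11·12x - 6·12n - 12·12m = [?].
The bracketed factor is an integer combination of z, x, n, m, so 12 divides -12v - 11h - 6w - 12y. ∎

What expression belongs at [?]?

12(-12m - 6n - 11x - 12z)

Each term has a factor of 12: -12·12z - 11·12x - 6·12n - 12·12m = 12·(-12m - 6n - 11x - 12z).
Since -12m - 6n - 11x - 12z is an integer, 12 ∣ (-12v - 11h - 6w - 12y).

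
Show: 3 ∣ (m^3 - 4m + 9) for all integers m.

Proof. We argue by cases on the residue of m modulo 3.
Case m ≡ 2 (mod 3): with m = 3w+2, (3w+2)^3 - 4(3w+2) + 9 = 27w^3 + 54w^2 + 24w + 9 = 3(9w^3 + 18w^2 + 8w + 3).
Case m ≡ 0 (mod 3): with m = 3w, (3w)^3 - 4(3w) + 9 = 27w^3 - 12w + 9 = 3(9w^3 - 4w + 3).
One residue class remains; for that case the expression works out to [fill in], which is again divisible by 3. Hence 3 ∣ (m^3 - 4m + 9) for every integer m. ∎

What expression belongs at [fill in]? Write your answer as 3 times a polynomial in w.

The residues treated are {2, 0}, so the missing case is m ≡ 1 (mod 3); write m = 3w+1.
Then (3w+1)^3 - 4(3w+1) + 9 = 27w^3 + 27w^2 - 3w + 6 = 3(9w^3 + 9w^2 - w + 2).

3(9w^3 + 9w^2 - w + 2)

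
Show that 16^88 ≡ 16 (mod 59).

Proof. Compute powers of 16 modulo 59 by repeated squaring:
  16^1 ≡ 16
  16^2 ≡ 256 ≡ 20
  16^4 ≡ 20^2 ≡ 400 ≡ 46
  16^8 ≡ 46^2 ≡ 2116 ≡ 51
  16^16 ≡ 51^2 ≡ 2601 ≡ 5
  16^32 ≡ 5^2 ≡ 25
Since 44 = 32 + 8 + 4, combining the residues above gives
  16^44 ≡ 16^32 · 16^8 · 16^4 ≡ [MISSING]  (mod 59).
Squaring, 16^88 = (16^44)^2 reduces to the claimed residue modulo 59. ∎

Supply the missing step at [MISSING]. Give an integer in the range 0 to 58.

16^32 · 16^8 · 16^4 ≡ 25 · 51 · 46 = 58650.
58650 mod 59 = 4, so 16^44 ≡ 4 (mod 59).

4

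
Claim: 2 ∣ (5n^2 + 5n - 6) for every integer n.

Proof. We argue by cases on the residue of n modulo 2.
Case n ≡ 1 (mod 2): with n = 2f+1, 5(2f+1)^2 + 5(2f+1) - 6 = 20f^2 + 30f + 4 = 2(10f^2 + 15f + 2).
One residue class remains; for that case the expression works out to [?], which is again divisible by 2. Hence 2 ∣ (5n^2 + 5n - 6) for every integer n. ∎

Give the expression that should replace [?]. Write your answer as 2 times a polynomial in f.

Only n ≡ 0 (mod 2) is unaccounted for. Put n = 2f:
5(2f)^2 + 5(2f) - 6 expands to 20f^2 + 10f - 6,
and factoring out 2 leaves 2(10f^2 + 5f - 3).

2(10f^2 + 5f - 3)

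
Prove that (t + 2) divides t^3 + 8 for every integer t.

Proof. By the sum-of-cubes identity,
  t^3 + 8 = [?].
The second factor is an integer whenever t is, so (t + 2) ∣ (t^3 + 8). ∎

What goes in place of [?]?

(t + 2)(t^2 - 2t + 4)

Polynomial division of t^3 + 8 by t + 2 leaves remainder 0 and quotient t^2 - 2t + 4.
Hence t^3 + 8 = (t + 2)(t^2 - 2t + 4).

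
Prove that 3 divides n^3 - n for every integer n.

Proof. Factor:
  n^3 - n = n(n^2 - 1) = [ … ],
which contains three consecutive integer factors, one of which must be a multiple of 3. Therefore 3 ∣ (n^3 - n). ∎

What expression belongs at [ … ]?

(n - 1)n(n + 1)

n(n^2 - 1) = n(n - 1)(n + 1) = (n - 1)n(n + 1).
These three factors are consecutive integers, so their product is divisible by 3.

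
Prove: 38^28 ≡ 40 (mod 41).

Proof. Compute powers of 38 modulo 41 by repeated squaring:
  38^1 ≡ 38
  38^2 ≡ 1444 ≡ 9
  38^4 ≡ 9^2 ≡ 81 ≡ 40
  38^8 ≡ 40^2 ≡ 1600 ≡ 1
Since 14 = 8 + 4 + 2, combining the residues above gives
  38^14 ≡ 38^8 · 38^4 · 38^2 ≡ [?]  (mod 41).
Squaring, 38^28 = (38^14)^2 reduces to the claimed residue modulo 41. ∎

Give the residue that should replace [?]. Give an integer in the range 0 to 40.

Multiply the listed residues: 1 · 40 · 9 = 40 → 360.
Reducing modulo 41: 360 = 8·41 + 32, so 38^14 ≡ 32.

32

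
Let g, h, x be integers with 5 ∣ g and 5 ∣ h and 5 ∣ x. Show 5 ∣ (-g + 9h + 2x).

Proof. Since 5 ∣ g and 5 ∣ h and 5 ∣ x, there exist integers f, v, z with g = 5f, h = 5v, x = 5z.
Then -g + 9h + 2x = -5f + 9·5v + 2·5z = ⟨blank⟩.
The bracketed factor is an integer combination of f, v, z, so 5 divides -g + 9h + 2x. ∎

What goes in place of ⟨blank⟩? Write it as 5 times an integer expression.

5(-f + 9v + 2z)

Pull the common 5 out of every term: -5f + 9·5v + 2·5z = 5(-f + 9v + 2z).
-f + 9v + 2z is an integer, which exhibits the divisibility.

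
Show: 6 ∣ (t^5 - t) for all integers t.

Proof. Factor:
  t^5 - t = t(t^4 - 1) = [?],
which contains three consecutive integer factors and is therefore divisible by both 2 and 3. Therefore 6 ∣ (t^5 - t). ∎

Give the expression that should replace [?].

(t - 1)t(t + 1)(t^2 + 1)

t^4 - 1 = (t^2 - 1)(t^2 + 1), and t^2 - 1 = (t-1)(t+1).
So t(t^4 - 1) = (t - 1)t(t + 1)(t^2 + 1).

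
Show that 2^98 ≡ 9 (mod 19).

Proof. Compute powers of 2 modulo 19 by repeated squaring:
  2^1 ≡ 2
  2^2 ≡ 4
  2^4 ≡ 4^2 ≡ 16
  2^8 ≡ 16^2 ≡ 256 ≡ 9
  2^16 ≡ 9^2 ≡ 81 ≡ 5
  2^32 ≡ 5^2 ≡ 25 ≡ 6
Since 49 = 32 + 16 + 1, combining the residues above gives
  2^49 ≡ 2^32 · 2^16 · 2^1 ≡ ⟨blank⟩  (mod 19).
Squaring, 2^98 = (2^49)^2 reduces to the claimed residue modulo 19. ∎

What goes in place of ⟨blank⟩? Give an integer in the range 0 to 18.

3

2^32 · 2^16 · 2^1 ≡ 6 · 5 · 2 = 60.
60 mod 19 = 3, so 2^49 ≡ 3 (mod 19).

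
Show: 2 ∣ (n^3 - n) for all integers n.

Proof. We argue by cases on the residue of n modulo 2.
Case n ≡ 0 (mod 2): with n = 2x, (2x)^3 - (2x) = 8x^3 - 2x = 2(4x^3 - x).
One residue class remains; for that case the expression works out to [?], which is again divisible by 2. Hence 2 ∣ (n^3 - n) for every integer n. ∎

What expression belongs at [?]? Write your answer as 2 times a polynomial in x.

Only n ≡ 1 (mod 2) is unaccounted for. Put n = 2x+1:
(2x+1)^3 - (2x+1) expands to 8x^3 + 12x^2 + 4x,
and factoring out 2 leaves 2(4x^3 + 6x^2 + 2x).

2(4x^3 + 6x^2 + 2x)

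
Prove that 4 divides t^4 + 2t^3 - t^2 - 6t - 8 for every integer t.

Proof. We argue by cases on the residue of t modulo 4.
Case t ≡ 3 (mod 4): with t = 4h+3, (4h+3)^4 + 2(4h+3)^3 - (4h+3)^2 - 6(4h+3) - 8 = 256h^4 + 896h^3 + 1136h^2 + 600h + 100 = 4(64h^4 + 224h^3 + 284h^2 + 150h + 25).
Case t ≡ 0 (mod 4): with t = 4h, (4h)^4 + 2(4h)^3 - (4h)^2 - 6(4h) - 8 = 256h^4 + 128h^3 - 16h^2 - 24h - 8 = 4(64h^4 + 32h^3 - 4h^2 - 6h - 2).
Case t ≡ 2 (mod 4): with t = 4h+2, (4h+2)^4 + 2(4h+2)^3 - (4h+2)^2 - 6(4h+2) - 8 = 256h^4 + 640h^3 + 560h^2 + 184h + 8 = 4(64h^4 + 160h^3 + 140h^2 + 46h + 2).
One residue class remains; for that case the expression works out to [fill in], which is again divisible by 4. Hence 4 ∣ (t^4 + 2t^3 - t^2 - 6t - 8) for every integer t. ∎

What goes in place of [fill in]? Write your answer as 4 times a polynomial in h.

4(64h^4 + 96h^3 + 44h^2 + 2h - 3)

Only t ≡ 1 (mod 4) is unaccounted for. Put t = 4h+1:
(4h+1)^4 + 2(4h+1)^3 - (4h+1)^2 - 6(4h+1) - 8 expands to 256h^4 + 384h^3 + 176h^2 + 8h - 12,
and factoring out 4 leaves 4(64h^4 + 96h^3 + 44h^2 + 2h - 3).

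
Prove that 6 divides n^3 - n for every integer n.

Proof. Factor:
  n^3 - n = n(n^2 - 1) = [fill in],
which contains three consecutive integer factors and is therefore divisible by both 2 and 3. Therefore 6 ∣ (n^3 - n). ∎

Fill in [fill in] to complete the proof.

n(n^2 - 1) = n(n - 1)(n + 1) = (n - 1)n(n + 1).
These three factors are consecutive integers, so their product is divisible by 6.

(n - 1)n(n + 1)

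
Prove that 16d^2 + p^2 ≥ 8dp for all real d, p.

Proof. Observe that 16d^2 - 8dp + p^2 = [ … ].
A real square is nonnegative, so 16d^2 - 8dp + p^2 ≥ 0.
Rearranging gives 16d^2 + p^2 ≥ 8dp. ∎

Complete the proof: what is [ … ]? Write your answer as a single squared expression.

(4d - p)^2

The leading and trailing coefficients are 4^2 and 1^2, and 8 = 2·4·1, so the trinomial is (4d - p)^2.
Hence 16d^2 - 8dp + p^2 ≥ 0.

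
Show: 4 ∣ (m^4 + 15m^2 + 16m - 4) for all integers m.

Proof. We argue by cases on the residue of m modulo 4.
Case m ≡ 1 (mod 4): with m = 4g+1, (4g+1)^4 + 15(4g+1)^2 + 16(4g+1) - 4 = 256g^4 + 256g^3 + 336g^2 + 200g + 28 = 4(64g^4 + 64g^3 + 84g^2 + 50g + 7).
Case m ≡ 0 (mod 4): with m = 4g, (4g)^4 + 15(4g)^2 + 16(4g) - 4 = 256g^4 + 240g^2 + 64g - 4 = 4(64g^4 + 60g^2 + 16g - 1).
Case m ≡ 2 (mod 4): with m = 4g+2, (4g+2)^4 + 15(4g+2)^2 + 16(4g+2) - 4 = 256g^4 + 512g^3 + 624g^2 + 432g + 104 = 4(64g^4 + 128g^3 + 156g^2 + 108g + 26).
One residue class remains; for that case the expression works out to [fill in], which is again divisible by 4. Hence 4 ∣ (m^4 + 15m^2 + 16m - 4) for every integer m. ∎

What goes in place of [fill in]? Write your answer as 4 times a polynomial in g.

4(64g^4 + 192g^3 + 276g^2 + 214g + 65)

The residues treated are {1, 0, 2}, so the missing case is m ≡ 3 (mod 4); write m = 4g+3.
Then (4g+3)^4 + 15(4g+3)^2 + 16(4g+3) - 4 = 256g^4 + 768g^3 + 1104g^2 + 856g + 260 = 4(64g^4 + 192g^3 + 276g^2 + 214g + 65).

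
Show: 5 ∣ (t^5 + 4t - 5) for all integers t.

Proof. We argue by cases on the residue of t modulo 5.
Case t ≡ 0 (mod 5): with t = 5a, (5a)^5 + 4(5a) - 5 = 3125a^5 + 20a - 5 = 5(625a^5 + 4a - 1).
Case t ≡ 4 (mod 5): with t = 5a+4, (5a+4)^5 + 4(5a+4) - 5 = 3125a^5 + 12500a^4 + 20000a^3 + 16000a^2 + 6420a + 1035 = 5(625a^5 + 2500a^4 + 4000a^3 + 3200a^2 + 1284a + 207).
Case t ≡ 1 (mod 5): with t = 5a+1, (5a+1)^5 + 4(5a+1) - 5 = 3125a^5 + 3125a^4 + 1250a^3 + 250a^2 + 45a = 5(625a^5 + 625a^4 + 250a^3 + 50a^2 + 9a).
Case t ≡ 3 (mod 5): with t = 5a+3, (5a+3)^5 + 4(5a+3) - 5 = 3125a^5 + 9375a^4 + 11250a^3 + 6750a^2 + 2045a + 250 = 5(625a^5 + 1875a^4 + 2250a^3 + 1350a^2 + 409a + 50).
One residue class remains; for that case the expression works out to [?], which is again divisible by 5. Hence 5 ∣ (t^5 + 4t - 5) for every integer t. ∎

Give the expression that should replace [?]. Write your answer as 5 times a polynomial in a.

5(625a^5 + 1250a^4 + 1000a^3 + 400a^2 + 84a + 7)

The residues treated are {0, 4, 1, 3}, so the missing case is t ≡ 2 (mod 5); write t = 5a+2.
Then (5a+2)^5 + 4(5a+2) - 5 = 3125a^5 + 6250a^4 + 5000a^3 + 2000a^2 + 420a + 35 = 5(625a^5 + 1250a^4 + 1000a^3 + 400a^2 + 84a + 7).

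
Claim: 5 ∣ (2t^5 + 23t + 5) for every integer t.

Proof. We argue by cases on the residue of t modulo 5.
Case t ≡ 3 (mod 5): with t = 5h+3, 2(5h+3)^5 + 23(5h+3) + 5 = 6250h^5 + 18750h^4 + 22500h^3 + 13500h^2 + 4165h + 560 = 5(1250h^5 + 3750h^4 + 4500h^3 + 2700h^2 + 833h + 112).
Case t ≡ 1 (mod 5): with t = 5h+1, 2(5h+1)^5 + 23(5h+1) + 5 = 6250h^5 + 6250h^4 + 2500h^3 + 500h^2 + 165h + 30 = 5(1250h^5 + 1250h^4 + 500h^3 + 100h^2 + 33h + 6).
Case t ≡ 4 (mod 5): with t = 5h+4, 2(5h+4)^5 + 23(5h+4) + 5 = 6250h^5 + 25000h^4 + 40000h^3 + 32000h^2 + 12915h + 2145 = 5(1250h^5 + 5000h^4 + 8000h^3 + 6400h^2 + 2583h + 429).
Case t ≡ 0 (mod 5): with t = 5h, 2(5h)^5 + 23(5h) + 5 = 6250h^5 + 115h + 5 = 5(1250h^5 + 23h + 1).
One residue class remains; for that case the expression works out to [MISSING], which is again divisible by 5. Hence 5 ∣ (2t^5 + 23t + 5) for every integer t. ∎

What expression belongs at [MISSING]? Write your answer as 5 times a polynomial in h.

Only t ≡ 2 (mod 5) is unaccounted for. Put t = 5h+2:
2(5h+2)^5 + 23(5h+2) + 5 expands to 6250h^5 + 12500h^4 + 10000h^3 + 4000h^2 + 915h + 115,
and factoring out 5 leaves 5(1250h^5 + 2500h^4 + 2000h^3 + 800h^2 + 183h + 23).

5(1250h^5 + 2500h^4 + 2000h^3 + 800h^2 + 183h + 23)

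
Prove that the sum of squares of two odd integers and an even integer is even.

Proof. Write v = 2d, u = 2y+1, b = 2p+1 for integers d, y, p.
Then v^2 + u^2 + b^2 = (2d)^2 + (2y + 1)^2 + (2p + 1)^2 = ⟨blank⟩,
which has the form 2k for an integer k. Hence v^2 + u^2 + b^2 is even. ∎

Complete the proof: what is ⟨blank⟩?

Expanding: (2d)^2 + (2y + 1)^2 + (2p + 1)^2 = 4d^2 + 4p^2 + 4p + 4y^2 + 4y + 2.
Every term is even; pulling out the factor of 2 gives 2(2d^2 + 2p^2 + 2p + 2y^2 + 2y + 1).

2(2d^2 + 2p^2 + 2p + 2y^2 + 2y + 1)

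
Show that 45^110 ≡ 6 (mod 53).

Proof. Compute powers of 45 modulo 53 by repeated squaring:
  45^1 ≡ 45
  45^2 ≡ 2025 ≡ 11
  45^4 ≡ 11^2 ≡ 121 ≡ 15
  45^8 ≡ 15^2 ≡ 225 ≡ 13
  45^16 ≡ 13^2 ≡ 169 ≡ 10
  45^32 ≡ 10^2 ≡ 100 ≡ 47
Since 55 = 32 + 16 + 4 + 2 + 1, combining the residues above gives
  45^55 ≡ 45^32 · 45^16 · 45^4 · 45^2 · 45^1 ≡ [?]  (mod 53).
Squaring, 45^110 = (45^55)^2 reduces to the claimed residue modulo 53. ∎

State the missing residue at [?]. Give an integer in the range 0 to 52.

18

45^32 · 45^16 · 45^4 · 45^2 · 45^1 ≡ 47 · 10 · 15 · 11 · 45 = 3489750.
3489750 mod 53 = 18, so 45^55 ≡ 18 (mod 53).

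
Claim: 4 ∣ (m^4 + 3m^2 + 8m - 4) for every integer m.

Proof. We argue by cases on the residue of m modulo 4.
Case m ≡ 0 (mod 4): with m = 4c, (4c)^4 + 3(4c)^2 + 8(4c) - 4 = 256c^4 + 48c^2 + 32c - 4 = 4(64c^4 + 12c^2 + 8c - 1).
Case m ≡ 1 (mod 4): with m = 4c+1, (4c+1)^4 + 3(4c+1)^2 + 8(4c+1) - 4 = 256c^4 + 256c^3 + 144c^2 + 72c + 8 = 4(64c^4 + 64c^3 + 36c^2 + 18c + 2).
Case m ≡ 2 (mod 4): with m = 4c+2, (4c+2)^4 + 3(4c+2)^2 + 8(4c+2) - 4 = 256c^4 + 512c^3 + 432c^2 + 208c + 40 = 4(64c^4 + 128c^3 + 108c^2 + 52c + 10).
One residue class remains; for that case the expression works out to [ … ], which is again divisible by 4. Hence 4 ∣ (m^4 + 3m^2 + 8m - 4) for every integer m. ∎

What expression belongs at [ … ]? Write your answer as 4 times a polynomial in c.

4(64c^4 + 192c^3 + 228c^2 + 134c + 32)

The residues treated are {0, 1, 2}, so the missing case is m ≡ 3 (mod 4); write m = 4c+3.
Then (4c+3)^4 + 3(4c+3)^2 + 8(4c+3) - 4 = 256c^4 + 768c^3 + 912c^2 + 536c + 128 = 4(64c^4 + 192c^3 + 228c^2 + 134c + 32).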